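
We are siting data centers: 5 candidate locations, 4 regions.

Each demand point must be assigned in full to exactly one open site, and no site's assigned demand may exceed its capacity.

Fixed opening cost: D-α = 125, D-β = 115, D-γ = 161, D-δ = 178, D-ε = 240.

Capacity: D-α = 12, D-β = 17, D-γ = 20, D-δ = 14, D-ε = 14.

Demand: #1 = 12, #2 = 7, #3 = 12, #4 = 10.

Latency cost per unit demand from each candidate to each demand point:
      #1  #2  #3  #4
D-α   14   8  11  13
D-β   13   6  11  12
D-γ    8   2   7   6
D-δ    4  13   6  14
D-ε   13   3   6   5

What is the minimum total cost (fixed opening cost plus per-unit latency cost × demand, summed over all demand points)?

Open {D-β, D-γ, D-δ}; cheapest assignment that respects the capacities:
  D-β (cap 17, load 12): #3 — cost 12×11 = 132
  D-γ (cap 20, load 17): #2, #4 — cost 7×2 + 10×6 = 74
  D-δ (cap 14, load 12): #1 — cost 12×4 = 48
  Shipping 254, fixed 454 → total 708.
  Any other capacity-feasible assignment to {D-β, D-γ, D-δ} ships for at least 254.
Compare {D-α, D-γ, D-δ}: its best feasible assignment gives total 718.
Compare {D-α, D-β, D-δ}: its best feasible assignment gives total 760.
Every other set of open sites that can feasibly serve all demand totals ≥ 718 even under its best assignment. Minimum: 708.

708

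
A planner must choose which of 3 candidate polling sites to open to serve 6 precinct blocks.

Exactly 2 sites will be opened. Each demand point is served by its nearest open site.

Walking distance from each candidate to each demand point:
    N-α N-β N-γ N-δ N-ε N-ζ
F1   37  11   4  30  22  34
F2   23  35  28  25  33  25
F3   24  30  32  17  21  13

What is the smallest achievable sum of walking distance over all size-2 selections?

90

Open {F1, F3}.
  N-α→F3 24, N-β→F1 11, N-γ→F1 4, N-δ→F3 17, N-ε→F3 21, N-ζ→F3 13  ⇒ total 90.
Compare {F1, F2}: total 110.
Compare {F2, F3}: total 132.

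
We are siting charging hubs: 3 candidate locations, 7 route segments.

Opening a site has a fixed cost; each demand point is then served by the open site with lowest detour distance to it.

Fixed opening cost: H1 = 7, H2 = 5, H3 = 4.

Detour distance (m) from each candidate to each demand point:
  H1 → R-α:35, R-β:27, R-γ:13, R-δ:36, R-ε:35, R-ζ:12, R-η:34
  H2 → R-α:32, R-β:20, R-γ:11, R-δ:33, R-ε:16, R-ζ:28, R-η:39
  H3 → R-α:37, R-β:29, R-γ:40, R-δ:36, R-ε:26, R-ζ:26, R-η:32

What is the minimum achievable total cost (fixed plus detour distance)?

Open {H1, H2}: assign each demand point to its cheapest open site.
  R-α→H2 32, R-β→H2 20, R-γ→H2 11, R-δ→H2 33, R-ε→H2 16, R-ζ→H1 12, R-η→H1 34
  detour distance 158, fixed 12 → total 170.
Compare {H1, H2, H3}: detour distance 156 + fixed 16 = 172.
Compare {H2, H3}: detour distance 170 + fixed 9 = 179.
Compare {H2}: detour distance 179 + fixed 5 = 184.
All other subsets cost ≥ 172. Minimum total cost: 170.

170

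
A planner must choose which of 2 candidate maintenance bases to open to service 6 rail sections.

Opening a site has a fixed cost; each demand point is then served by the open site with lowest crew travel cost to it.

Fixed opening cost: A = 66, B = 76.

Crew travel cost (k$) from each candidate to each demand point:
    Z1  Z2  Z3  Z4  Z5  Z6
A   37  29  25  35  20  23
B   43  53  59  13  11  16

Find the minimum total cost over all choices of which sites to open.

235

Open {A}: assign each demand point to its cheapest open site.
  Z1→A 37, Z2→A 29, Z3→A 25, Z4→A 35, Z5→A 20, Z6→A 23
  crew travel cost 169, fixed 66 → total 235.
Compare {B}: crew travel cost 195 + fixed 76 = 271.
Compare {A, B}: crew travel cost 131 + fixed 142 = 273.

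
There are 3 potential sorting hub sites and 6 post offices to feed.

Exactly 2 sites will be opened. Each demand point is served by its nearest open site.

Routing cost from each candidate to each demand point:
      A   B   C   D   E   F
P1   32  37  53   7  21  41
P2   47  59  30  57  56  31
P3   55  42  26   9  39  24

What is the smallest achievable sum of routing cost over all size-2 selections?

147

Open {P1, P3}.
  A→P1 32, B→P1 37, C→P3 26, D→P1 7, E→P1 21, F→P3 24  ⇒ total 147.
Compare {P1, P2}: total 158.
Compare {P2, P3}: total 187.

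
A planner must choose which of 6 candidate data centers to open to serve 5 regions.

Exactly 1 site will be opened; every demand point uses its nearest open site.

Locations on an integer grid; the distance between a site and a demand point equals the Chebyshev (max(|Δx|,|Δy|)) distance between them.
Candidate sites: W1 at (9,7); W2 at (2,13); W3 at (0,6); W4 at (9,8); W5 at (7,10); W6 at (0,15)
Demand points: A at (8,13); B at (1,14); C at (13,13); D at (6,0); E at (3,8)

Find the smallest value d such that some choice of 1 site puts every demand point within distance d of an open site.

8

Open {W1}.
  Farthest demand point is B at distance 8 (to W1); all others are ≤ 8.
With {W4} the worst case is 8.
With {W5} the worst case is 10.
No size-1 selection achieves below 8.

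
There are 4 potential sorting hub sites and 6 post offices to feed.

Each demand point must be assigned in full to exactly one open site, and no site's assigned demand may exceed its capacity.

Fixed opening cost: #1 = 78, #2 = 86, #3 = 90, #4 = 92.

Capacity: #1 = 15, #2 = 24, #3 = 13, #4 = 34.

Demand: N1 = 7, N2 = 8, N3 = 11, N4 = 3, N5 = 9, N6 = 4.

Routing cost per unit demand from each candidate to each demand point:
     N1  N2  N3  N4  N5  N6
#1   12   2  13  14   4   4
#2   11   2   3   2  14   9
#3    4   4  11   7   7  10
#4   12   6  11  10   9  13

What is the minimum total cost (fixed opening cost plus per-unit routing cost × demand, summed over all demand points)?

Open {#1, #2, #3}; cheapest assignment that respects the capacities:
  #1 (cap 15, load 13): N5, N6 — cost 9×4 + 4×4 = 52
  #2 (cap 24, load 22): N2, N3, N4 — cost 8×2 + 11×3 + 3×2 = 55
  #3 (cap 13, load 7): N1 — cost 7×4 = 28
  Shipping 135, fixed 254 → total 389.
  Any other capacity-feasible assignment to {#1, #2, #3} ships for at least 135.
Compare {#1, #2, #4}: its best feasible assignment gives total 447.
Compare {#2, #4}: its best feasible assignment gives total 450.
Every other set of open sites that can feasibly serve all demand totals ≥ 447 even under its best assignment. Minimum: 389.

389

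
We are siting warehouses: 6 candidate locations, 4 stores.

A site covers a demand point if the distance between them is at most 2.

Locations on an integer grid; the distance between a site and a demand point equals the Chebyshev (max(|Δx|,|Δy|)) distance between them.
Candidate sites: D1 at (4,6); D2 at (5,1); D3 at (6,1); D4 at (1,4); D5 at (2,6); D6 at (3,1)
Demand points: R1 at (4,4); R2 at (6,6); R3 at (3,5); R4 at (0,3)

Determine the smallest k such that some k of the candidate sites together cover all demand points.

Coverage sets (demand points within 2 of each site):
  D1: {R1, R2, R3}
  D2: {}
  D3: {}
  D4: {R3, R4}
  D5: {R1, R3}
  D6: {}
No single site covers all 4 demand points.
But {D1, D4} covers everything, so the minimum is 2.

2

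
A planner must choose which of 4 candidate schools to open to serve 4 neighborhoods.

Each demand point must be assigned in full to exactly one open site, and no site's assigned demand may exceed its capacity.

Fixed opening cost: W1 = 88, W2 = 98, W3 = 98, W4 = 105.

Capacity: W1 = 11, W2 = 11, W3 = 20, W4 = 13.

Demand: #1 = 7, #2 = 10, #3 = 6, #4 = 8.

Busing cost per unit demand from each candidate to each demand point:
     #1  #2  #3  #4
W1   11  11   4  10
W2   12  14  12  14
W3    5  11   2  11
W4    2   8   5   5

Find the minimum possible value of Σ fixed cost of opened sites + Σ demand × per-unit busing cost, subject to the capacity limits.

Open {W3, W4}; cheapest assignment that respects the capacities:
  W3 (cap 20, load 18): #2, #4 — cost 10×11 + 8×11 = 198
  W4 (cap 13, load 13): #1, #3 — cost 7×2 + 6×5 = 44
  Shipping 242, fixed 203 → total 445.
  Any other capacity-feasible assignment to {W3, W4} ships for at least 242.
Compare {W1, W3, W4}: its best feasible assignment gives total 488.
Compare {W2, W3, W4}: its best feasible assignment gives total 528.
Every other set of open sites that can feasibly serve all demand totals ≥ 488 even under its best assignment. Minimum: 445.

445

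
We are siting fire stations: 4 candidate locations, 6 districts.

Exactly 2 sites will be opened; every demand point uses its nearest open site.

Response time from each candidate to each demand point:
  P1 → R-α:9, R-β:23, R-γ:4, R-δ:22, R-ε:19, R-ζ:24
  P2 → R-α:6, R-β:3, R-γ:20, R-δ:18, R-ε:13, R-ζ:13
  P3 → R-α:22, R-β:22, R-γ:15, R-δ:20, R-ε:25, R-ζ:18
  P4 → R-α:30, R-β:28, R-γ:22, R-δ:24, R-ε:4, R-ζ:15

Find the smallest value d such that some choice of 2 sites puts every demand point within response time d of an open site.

Open {P1, P2}.
  Farthest demand point is R-δ at response time 18 (to P2); all others are ≤ 18.
With {P2, P3} the worst case is 18.
With {P2, P4} the worst case is 20.
No size-2 selection achieves below 18.

18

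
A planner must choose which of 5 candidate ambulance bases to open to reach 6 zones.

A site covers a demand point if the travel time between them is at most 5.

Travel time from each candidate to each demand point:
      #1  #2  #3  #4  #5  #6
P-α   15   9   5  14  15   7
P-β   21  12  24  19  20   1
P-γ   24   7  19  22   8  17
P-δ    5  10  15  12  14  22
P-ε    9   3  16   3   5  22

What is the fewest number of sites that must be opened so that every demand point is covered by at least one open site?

Coverage sets (demand points within 5 of each site):
  P-α: {#3}
  P-β: {#6}
  P-γ: {}
  P-δ: {#1}
  P-ε: {#2, #4, #5}
No 3 sites suffice: every size-3 union leaves at least one demand point uncovered.
But {P-α, P-β, P-δ, P-ε} covers everything, so the minimum is 4.

4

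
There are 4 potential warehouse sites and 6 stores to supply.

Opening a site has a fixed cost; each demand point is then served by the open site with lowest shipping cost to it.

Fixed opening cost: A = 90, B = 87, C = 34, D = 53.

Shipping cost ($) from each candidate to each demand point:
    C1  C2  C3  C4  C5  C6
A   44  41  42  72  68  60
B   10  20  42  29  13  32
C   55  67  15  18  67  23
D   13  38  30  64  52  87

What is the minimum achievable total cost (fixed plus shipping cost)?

220

Open {B, C}: assign each demand point to its cheapest open site.
  C1→B 10, C2→B 20, C3→C 15, C4→C 18, C5→B 13, C6→C 23
  shipping cost 99, fixed 121 → total 220.
Compare {B}: shipping cost 146 + fixed 87 = 233.
Compare {C, D}: shipping cost 159 + fixed 87 = 246.
Compare {B, C, D}: shipping cost 99 + fixed 174 = 273.
All other subsets cost ≥ 233. Minimum total cost: 220.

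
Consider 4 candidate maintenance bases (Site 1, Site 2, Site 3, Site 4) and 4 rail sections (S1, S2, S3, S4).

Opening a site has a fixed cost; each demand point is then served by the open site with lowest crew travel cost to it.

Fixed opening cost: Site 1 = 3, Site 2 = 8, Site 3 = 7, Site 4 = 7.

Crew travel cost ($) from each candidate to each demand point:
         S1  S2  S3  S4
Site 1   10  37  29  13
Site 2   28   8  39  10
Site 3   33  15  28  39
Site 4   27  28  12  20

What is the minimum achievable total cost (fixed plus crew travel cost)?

Open {Site 1, Site 2, Site 4}: assign each demand point to its cheapest open site.
  S1→Site 1 10, S2→Site 2 8, S3→Site 4 12, S4→Site 2 10
  crew travel cost 40, fixed 18 → total 58.
Compare {Site 1, Site 2, Site 3, Site 4}: crew travel cost 40 + fixed 25 = 65.
Compare {Site 1, Site 3, Site 4}: crew travel cost 50 + fixed 17 = 67.
Compare {Site 1, Site 2}: crew travel cost 57 + fixed 11 = 68.
All other subsets cost ≥ 65. Minimum total cost: 58.

58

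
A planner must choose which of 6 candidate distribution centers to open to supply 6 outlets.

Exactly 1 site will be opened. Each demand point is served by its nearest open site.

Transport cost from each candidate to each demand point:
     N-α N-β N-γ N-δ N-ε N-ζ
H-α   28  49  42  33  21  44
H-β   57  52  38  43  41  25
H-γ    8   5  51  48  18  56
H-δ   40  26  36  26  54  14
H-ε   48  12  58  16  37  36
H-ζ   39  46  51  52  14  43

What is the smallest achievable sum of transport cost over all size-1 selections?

186

Open {H-γ}.
  N-α→H-γ 8, N-β→H-γ 5, N-γ→H-γ 51, N-δ→H-γ 48, N-ε→H-γ 18, N-ζ→H-γ 56  ⇒ total 186.
Compare {H-δ}: total 196.
Compare {H-ε}: total 207.
No size-1 selection does better; minimum is 186.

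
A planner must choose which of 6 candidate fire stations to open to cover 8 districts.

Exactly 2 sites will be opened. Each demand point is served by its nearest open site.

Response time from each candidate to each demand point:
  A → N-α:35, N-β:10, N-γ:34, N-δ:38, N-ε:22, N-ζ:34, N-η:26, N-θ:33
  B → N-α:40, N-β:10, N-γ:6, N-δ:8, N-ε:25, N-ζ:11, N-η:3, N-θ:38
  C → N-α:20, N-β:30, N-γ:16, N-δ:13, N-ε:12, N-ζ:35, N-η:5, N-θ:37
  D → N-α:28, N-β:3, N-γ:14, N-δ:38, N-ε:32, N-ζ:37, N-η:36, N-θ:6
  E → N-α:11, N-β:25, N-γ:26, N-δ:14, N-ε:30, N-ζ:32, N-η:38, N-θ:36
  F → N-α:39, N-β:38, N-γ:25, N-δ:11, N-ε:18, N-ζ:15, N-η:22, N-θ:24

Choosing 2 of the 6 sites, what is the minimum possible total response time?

Open {B, D}.
  N-α→D 28, N-β→D 3, N-γ→B 6, N-δ→B 8, N-ε→B 25, N-ζ→B 11, N-η→B 3, N-θ→D 6  ⇒ total 90.
Compare {B, C}: total 107.
Compare {C, D}: total 108.
No size-2 selection does better; minimum is 90.

90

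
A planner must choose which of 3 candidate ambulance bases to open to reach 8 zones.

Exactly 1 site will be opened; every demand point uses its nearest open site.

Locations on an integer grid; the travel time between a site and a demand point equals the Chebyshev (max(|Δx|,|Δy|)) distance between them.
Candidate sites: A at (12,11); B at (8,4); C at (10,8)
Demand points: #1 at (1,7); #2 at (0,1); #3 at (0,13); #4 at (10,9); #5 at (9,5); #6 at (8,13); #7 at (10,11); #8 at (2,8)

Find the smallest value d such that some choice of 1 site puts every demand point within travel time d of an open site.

Open {B}.
  Farthest demand point is #3 at travel time 9 (to B); all others are ≤ 9.
With {C} the worst case is 10.
With {A} the worst case is 12.
No size-1 selection achieves below 9.

9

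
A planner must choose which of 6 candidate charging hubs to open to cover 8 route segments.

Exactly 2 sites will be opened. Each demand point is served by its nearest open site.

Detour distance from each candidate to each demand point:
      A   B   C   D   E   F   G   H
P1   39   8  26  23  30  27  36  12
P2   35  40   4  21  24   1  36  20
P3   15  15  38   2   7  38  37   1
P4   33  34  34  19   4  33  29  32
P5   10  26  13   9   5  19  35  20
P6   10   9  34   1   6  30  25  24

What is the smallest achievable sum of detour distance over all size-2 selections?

Open {P2, P6}.
  A→P6 10, B→P6 9, C→P2 4, D→P6 1, E→P6 6, F→P2 1, G→P6 25, H→P2 20  ⇒ total 76.
Compare {P2, P3}: total 81.
Compare {P3, P5}: total 100.
No size-2 selection does better; minimum is 76.

76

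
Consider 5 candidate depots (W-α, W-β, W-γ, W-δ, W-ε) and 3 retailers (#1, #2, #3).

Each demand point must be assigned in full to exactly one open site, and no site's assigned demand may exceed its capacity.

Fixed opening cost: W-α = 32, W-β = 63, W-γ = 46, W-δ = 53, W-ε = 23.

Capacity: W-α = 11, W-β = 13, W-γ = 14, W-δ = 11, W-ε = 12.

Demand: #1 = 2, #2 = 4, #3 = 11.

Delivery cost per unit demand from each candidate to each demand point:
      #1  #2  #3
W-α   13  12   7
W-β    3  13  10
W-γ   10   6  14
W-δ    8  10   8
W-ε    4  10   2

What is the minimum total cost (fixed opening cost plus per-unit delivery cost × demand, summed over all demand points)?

135

Open {W-γ, W-ε}; cheapest assignment that respects the capacities:
  W-γ (cap 14, load 6): #1, #2 — cost 2×10 + 4×6 = 44
  W-ε (cap 12, load 11): #3 — cost 11×2 = 22
  Shipping 66, fixed 69 → total 135.
  Any other capacity-feasible assignment to {W-γ, W-ε} ships for at least 66.
Compare {W-α, W-ε}: its best feasible assignment gives total 151.
Compare {W-δ, W-ε}: its best feasible assignment gives total 154.
Every other set of open sites that can feasibly serve all demand totals ≥ 151 even under its best assignment. Minimum: 135.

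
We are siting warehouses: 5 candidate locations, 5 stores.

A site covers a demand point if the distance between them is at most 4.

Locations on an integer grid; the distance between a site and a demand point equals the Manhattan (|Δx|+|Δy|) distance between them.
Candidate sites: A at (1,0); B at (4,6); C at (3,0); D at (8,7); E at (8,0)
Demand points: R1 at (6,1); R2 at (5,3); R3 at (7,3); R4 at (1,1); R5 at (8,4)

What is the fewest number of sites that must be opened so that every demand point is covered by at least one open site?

3

Coverage sets (demand points within 4 of each site):
  A: {R4}
  B: {R2}
  C: {R1, R4}
  D: {R5}
  E: {R1, R3, R5}
No 2 sites suffice: every size-2 union leaves at least one demand point uncovered.
But {A, B, E} covers everything, so the minimum is 3.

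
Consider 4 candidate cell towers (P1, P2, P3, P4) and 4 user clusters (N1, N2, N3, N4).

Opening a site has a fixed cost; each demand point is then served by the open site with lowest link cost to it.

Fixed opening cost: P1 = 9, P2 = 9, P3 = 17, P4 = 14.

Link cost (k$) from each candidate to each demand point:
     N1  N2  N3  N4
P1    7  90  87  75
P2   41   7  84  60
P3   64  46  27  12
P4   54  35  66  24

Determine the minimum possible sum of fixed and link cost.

88

Open {P1, P2, P3}: assign each demand point to its cheapest open site.
  N1→P1 7, N2→P2 7, N3→P3 27, N4→P3 12
  link cost 53, fixed 35 → total 88.
Compare {P1, P2, P3, P4}: link cost 53 + fixed 49 = 102.
Compare {P2, P3}: link cost 87 + fixed 26 = 113.
Compare {P1, P3}: link cost 92 + fixed 26 = 118.
All other subsets cost ≥ 102. Minimum total cost: 88.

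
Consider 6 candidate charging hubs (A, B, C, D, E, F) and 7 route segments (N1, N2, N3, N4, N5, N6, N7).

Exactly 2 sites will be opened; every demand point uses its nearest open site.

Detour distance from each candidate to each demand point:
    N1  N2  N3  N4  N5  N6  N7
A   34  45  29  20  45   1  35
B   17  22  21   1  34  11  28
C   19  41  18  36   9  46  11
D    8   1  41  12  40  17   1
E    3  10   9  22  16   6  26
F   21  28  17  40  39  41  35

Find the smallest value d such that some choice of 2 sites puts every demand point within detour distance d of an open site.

Open {D, E}.
  Farthest demand point is N5 at detour distance 16 (to E); all others are ≤ 16.
With {C, D} the worst case is 18.
With {B, C} the worst case is 22.
No size-2 selection achieves below 16.

16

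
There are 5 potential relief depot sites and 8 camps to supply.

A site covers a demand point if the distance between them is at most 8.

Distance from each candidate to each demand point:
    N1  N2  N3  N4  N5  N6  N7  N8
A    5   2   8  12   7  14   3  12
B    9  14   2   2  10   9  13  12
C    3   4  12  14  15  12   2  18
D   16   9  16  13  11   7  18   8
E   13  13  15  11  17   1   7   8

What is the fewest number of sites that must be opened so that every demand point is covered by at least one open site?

3

Coverage sets (demand points within 8 of each site):
  A: {N1, N2, N3, N5, N7}
  B: {N3, N4}
  C: {N1, N2, N7}
  D: {N6, N8}
  E: {N6, N7, N8}
No 2 sites suffice: every size-2 union leaves at least one demand point uncovered.
But {A, B, D} covers everything, so the minimum is 3.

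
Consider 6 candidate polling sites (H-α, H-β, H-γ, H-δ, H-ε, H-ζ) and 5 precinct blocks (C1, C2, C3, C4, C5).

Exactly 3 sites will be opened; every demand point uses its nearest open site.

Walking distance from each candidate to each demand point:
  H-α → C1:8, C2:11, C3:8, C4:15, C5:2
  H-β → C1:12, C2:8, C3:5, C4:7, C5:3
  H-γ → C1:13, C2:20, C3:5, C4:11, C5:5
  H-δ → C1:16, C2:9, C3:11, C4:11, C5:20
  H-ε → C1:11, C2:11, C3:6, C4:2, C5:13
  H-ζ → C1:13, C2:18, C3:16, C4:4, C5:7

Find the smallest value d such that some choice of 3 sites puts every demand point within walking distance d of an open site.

8

Open {H-α, H-β, H-γ}.
  Farthest demand point is C1 at walking distance 8 (to H-α); all others are ≤ 8.
With {H-α, H-β, H-δ} the worst case is 8.
With {H-α, H-β, H-ε} the worst case is 8.
No size-3 selection achieves below 8.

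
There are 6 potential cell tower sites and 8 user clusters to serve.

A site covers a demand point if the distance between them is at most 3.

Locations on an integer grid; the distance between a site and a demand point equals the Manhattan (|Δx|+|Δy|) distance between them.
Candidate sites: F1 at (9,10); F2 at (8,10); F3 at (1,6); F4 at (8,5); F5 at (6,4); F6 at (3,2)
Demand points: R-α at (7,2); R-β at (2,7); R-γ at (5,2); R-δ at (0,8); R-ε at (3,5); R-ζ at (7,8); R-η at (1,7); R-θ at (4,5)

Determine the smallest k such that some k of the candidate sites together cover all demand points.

Coverage sets (demand points within 3 of each site):
  F1: {}
  F2: {R-ζ}
  F3: {R-β, R-δ, R-ε, R-η}
  F4: {}
  F5: {R-α, R-γ, R-θ}
  F6: {R-γ, R-ε}
No 2 sites suffice: every size-2 union leaves at least one demand point uncovered.
But {F2, F3, F5} covers everything, so the minimum is 3.

3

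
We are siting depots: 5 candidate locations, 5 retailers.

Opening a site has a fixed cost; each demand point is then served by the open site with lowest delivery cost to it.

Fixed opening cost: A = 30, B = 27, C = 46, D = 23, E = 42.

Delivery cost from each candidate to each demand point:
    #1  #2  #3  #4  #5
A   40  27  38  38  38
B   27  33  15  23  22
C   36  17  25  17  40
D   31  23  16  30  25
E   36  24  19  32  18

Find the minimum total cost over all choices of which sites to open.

Open {B}: assign each demand point to its cheapest open site.
  #1→B 27, #2→B 33, #3→B 15, #4→B 23, #5→B 22
  delivery cost 120, fixed 27 → total 147.
Compare {D}: delivery cost 125 + fixed 23 = 148.
Compare {B, D}: delivery cost 110 + fixed 50 = 160.
Compare {E}: delivery cost 129 + fixed 42 = 171.
All other subsets cost ≥ 148. Minimum total cost: 147.

147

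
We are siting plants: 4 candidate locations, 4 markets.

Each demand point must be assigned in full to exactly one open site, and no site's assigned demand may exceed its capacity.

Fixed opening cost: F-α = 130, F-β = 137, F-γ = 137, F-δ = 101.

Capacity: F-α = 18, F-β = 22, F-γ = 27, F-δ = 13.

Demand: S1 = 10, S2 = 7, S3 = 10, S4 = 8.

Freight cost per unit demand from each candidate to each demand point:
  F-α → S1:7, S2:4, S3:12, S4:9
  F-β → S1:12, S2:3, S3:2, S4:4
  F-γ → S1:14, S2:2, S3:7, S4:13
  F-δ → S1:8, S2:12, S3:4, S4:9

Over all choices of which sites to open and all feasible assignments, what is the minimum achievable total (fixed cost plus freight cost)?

417

Open {F-α, F-β}; cheapest assignment that respects the capacities:
  F-α (cap 18, load 17): S1, S2 — cost 10×7 + 7×4 = 98
  F-β (cap 22, load 18): S3, S4 — cost 10×2 + 8×4 = 52
  Shipping 150, fixed 267 → total 417.
  Any other capacity-feasible assignment to {F-α, F-β} ships for at least 150.
Compare {F-β, F-γ}: its best feasible assignment gives total 480.
Compare {F-α, F-γ}: its best feasible assignment gives total 493.
Every other set of open sites that can feasibly serve all demand totals ≥ 480 even under its best assignment. Minimum: 417.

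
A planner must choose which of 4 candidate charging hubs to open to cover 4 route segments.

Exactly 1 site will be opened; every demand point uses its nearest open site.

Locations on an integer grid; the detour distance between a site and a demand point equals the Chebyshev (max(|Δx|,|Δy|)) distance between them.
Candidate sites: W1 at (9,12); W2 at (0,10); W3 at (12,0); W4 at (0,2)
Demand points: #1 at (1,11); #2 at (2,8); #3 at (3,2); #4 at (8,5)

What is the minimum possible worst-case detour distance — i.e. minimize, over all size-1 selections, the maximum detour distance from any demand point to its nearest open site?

8

Open {W2}.
  Farthest demand point is #3 at detour distance 8 (to W2); all others are ≤ 8.
With {W4} the worst case is 9.
With {W1} the worst case is 10.
No size-1 selection achieves below 8.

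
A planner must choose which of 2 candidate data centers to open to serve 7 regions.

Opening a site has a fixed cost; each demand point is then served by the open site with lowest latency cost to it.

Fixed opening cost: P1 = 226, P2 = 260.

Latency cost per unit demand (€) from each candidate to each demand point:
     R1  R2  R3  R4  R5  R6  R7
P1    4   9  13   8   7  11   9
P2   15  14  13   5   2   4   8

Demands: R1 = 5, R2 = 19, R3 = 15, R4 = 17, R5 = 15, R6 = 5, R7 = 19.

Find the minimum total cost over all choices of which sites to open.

Open {P1}: assign each demand point to its cheapest open site.
  R1→P1 5×4=20, R2→P1 19×9=171, R3→P1 15×13=195, R4→P1 17×8=136, R5→P1 15×7=105, R6→P1 5×11=55, R7→P1 19×9=171
  latency cost 853, fixed 226 → total 1079.
Compare {P2}: latency cost 823 + fixed 260 = 1083.
Compare {P1, P2}: latency cost 673 + fixed 486 = 1159.

1079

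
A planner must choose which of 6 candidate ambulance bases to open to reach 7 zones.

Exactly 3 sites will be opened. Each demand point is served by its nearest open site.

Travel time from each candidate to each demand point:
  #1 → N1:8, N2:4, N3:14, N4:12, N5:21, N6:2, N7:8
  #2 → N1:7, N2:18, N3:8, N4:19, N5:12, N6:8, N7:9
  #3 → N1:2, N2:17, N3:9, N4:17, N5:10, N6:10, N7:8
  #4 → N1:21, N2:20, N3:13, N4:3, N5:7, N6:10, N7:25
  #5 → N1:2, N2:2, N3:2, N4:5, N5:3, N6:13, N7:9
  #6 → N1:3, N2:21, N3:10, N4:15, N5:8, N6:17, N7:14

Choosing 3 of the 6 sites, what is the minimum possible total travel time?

22

Open {#1, #4, #5}.
  N1→#5 2, N2→#5 2, N3→#5 2, N4→#4 3, N5→#5 3, N6→#1 2, N7→#1 8  ⇒ total 22.
Compare {#1, #2, #5}: total 24.
Compare {#1, #3, #5}: total 24.
No size-3 selection does better; minimum is 22.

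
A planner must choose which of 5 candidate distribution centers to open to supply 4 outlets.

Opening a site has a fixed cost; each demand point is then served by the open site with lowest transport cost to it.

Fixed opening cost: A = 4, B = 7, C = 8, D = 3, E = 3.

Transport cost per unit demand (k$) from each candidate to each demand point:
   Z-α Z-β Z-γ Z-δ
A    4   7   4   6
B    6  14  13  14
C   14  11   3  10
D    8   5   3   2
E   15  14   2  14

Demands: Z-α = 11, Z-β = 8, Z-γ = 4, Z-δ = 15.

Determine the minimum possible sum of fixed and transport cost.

132

Open {A, D, E}: assign each demand point to its cheapest open site.
  Z-α→A 11×4=44, Z-β→D 8×5=40, Z-γ→E 4×2=8, Z-δ→D 15×2=30
  transport cost 122, fixed 10 → total 132.
Compare {A, D}: transport cost 126 + fixed 7 = 133.
Compare {A, B, D, E}: transport cost 122 + fixed 17 = 139.
Compare {A, B, D}: transport cost 126 + fixed 14 = 140.
All other subsets cost ≥ 133. Minimum total cost: 132.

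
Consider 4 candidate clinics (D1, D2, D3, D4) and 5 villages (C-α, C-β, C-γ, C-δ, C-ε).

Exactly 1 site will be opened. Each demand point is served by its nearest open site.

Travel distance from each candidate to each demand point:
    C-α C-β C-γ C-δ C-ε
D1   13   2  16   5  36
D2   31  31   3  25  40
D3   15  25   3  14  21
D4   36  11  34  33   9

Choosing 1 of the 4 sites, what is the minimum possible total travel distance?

72

Open {D1}.
  C-α→D1 13, C-β→D1 2, C-γ→D1 16, C-δ→D1 5, C-ε→D1 36  ⇒ total 72.
Compare {D3}: total 78.
Compare {D4}: total 123.
No size-1 selection does better; minimum is 72.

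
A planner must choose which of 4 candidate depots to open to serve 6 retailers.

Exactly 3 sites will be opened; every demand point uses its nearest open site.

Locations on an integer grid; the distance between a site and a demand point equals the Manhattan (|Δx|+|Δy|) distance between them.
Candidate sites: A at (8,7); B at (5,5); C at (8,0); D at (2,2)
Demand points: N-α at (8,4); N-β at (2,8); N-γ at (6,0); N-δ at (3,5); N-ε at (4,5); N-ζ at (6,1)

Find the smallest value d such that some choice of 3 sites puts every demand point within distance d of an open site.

Open {A, B, C}.
  Farthest demand point is N-β at distance 6 (to B); all others are ≤ 6.
With {A, B, D} the worst case is 6.
With {A, C, D} the worst case is 6.
No size-3 selection achieves below 6.

6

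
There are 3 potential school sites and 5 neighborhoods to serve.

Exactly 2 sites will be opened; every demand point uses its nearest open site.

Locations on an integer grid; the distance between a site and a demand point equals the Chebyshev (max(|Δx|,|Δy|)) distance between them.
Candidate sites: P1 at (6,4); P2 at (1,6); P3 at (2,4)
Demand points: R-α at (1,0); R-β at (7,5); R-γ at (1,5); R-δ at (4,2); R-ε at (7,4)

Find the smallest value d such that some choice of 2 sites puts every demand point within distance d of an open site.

Open {P1, P3}.
  Farthest demand point is R-α at distance 4 (to P3); all others are ≤ 4.
With {P1, P2} the worst case is 5.
With {P2, P3} the worst case is 5.
No size-2 selection achieves below 4.

4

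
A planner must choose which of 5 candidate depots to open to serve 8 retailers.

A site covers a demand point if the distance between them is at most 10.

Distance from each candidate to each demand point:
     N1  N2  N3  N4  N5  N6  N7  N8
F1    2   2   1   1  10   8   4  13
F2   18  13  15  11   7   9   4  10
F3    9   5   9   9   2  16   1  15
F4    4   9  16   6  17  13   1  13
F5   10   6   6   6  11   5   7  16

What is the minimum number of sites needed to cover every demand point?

2

Coverage sets (demand points within 10 of each site):
  F1: {N1, N2, N3, N4, N5, N6, N7}
  F2: {N5, N6, N7, N8}
  F3: {N1, N2, N3, N4, N5, N7}
  F4: {N1, N2, N4, N7}
  F5: {N1, N2, N3, N4, N6, N7}
No single site covers all 8 demand points.
But {F1, F2} covers everything, so the minimum is 2.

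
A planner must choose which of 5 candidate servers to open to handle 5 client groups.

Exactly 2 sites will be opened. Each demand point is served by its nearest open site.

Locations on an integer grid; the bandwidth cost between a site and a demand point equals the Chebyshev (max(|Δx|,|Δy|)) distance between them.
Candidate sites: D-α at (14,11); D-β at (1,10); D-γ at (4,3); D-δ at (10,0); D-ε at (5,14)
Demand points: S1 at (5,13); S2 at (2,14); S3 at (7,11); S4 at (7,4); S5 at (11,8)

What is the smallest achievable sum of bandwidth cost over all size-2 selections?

Open {D-γ, D-ε}.
  S1→D-ε 1, S2→D-ε 3, S3→D-ε 3, S4→D-γ 3, S5→D-ε 6  ⇒ total 16.
Compare {D-α, D-ε}: total 17.
Compare {D-δ, D-ε}: total 17.
No size-2 selection does better; minimum is 16.

16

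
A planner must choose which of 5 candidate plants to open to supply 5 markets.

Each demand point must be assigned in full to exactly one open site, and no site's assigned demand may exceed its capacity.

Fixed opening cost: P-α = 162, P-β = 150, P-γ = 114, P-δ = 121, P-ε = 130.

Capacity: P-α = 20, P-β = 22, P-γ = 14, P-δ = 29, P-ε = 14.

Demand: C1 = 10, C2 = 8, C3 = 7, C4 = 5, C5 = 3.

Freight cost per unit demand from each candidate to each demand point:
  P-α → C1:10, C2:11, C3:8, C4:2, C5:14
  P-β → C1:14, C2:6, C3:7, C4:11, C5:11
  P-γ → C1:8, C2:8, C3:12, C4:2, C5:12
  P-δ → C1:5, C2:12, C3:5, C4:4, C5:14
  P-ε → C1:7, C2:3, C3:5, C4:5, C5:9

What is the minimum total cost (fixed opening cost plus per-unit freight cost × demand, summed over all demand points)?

407

Open {P-δ, P-ε}; cheapest assignment that respects the capacities:
  P-δ (cap 29, load 22): C1, C3, C4 — cost 10×5 + 7×5 + 5×4 = 105
  P-ε (cap 14, load 11): C2, C5 — cost 8×3 + 3×9 = 51
  Shipping 156, fixed 251 → total 407.
  Any other capacity-feasible assignment to {P-δ, P-ε} ships for at least 156.
Compare {P-γ, P-δ}: its best feasible assignment gives total 436.
Compare {P-β, P-δ}: its best feasible assignment gives total 457.
Every other set of open sites that can feasibly serve all demand totals ≥ 436 even under its best assignment. Minimum: 407.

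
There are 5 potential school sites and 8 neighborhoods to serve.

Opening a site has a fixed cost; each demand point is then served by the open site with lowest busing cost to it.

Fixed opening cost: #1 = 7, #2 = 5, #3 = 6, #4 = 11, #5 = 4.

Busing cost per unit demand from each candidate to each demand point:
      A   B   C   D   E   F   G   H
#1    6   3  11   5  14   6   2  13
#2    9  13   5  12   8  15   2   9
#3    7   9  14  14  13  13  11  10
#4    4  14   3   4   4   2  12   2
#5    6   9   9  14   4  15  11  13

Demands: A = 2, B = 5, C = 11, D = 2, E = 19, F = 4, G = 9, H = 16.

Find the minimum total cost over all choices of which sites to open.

Open {#1, #4}: assign each demand point to its cheapest open site.
  A→#4 2×4=8, B→#1 5×3=15, C→#4 11×3=33, D→#4 2×4=8, E→#4 19×4=76, F→#4 4×2=8, G→#1 9×2=18, H→#4 16×2=32
  busing cost 198, fixed 18 → total 216.
Compare {#1, #4, #5}: busing cost 198 + fixed 22 = 220.
Compare {#1, #2, #4}: busing cost 198 + fixed 23 = 221.
Compare {#1, #3, #4}: busing cost 198 + fixed 24 = 222.
All other subsets cost ≥ 220. Minimum total cost: 216.

216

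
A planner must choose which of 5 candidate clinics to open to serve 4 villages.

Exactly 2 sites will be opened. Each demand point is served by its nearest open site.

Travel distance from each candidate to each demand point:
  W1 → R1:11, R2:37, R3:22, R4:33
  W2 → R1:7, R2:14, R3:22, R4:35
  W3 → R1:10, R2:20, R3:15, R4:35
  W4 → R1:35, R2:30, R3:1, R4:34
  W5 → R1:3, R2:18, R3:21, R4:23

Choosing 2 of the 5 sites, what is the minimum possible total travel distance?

Open {W4, W5}.
  R1→W5 3, R2→W5 18, R3→W4 1, R4→W5 23  ⇒ total 45.
Compare {W2, W4}: total 56.
Compare {W3, W5}: total 59.
No size-2 selection does better; minimum is 45.

45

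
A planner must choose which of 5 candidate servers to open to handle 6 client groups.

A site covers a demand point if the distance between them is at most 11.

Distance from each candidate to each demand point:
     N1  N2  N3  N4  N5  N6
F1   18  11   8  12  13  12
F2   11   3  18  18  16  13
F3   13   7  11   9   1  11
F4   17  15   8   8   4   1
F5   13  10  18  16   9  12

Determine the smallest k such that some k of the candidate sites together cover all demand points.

Coverage sets (demand points within 11 of each site):
  F1: {N2, N3}
  F2: {N1, N2}
  F3: {N2, N3, N4, N5, N6}
  F4: {N3, N4, N5, N6}
  F5: {N2, N5}
No single site covers all 6 demand points.
But {F2, F3} covers everything, so the minimum is 2.

2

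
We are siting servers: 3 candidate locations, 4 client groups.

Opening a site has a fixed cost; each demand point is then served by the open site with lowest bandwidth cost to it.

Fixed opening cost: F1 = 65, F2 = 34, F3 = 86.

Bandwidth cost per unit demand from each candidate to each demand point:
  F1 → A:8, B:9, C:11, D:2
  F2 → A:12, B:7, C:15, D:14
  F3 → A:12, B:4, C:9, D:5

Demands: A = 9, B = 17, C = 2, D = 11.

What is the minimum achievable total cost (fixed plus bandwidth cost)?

331

Open {F1, F3}: assign each demand point to its cheapest open site.
  A→F1 9×8=72, B→F3 17×4=68, C→F3 2×9=18, D→F1 11×2=22
  bandwidth cost 180, fixed 151 → total 331.
Compare {F1}: bandwidth cost 269 + fixed 65 = 334.
Compare {F1, F2}: bandwidth cost 235 + fixed 99 = 334.
Compare {F3}: bandwidth cost 249 + fixed 86 = 335.
All other subsets cost ≥ 334. Minimum total cost: 331.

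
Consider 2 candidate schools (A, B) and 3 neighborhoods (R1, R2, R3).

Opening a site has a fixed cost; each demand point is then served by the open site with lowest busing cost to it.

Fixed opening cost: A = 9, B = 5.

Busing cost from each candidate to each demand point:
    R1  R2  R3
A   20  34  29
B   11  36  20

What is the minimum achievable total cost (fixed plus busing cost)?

Open {B}: assign each demand point to its cheapest open site.
  R1→B 11, R2→B 36, R3→B 20
  busing cost 67, fixed 5 → total 72.
Compare {A, B}: busing cost 65 + fixed 14 = 79.
Compare {A}: busing cost 83 + fixed 9 = 92.

72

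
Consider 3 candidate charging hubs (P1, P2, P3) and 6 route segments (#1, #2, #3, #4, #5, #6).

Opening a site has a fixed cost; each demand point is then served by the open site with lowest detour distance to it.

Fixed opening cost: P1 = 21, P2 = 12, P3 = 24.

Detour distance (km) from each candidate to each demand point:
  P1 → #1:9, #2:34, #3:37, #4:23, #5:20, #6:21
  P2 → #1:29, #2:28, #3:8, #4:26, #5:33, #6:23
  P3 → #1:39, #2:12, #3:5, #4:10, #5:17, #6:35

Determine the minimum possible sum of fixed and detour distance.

119

Open {P1, P3}: assign each demand point to its cheapest open site.
  #1→P1 9, #2→P3 12, #3→P3 5, #4→P3 10, #5→P3 17, #6→P1 21
  detour distance 74, fixed 45 → total 119.
Compare {P1, P2, P3}: detour distance 74 + fixed 57 = 131.
Compare {P2, P3}: detour distance 96 + fixed 36 = 132.
Compare {P3}: detour distance 118 + fixed 24 = 142.
All other subsets cost ≥ 131. Minimum total cost: 119.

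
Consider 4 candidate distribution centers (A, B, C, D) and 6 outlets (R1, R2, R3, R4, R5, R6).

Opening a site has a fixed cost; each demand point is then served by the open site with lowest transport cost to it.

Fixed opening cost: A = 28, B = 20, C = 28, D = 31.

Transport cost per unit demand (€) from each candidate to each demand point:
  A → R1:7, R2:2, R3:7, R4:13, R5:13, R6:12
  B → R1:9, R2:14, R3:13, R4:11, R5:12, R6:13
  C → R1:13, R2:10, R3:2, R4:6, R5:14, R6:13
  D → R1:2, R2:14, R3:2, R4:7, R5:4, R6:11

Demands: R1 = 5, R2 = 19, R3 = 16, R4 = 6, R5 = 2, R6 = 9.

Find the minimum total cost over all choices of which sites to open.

Open {A, D}: assign each demand point to its cheapest open site.
  R1→D 5×2=10, R2→A 19×2=38, R3→D 16×2=32, R4→D 6×7=42, R5→D 2×4=8, R6→D 9×11=99
  transport cost 229, fixed 59 → total 288.
Compare {A, B, D}: transport cost 229 + fixed 79 = 308.
Compare {A, C, D}: transport cost 223 + fixed 87 = 310.
Compare {A, B, C, D}: transport cost 223 + fixed 107 = 330.
All other subsets cost ≥ 308. Minimum total cost: 288.

288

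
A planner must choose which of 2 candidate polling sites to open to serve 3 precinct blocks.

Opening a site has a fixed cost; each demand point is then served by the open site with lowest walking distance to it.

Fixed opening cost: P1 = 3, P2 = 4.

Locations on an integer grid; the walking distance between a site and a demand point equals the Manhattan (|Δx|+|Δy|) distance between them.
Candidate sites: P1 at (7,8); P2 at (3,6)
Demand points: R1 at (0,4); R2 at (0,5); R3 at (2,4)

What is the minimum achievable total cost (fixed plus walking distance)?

16

Open {P2}: assign each demand point to its cheapest open site.
  R1→P2 5, R2→P2 4, R3→P2 3
  walking distance 12, fixed 4 → total 16.
Compare {P1, P2}: walking distance 12 + fixed 7 = 19.
Compare {P1}: walking distance 30 + fixed 3 = 33.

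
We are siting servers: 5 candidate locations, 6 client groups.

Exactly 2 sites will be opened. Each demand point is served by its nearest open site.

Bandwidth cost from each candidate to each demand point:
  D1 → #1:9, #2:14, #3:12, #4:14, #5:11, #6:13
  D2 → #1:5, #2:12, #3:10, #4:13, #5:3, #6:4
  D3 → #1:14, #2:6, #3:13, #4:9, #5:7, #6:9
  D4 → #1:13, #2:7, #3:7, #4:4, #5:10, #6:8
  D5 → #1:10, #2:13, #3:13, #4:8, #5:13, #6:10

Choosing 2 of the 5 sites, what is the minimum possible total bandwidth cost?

30

Open {D2, D4}.
  #1→D2 5, #2→D4 7, #3→D4 7, #4→D4 4, #5→D2 3, #6→D2 4  ⇒ total 30.
Compare {D2, D3}: total 37.
Compare {D2, D5}: total 42.
No size-2 selection does better; minimum is 30.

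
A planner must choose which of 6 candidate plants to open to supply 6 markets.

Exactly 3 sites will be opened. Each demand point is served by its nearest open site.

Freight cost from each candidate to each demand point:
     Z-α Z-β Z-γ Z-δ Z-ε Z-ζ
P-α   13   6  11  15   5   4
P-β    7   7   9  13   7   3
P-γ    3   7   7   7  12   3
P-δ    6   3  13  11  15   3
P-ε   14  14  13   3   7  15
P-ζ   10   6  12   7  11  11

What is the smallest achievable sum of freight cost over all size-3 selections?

26

Open {P-γ, P-δ, P-ε}.
  Z-α→P-γ 3, Z-β→P-δ 3, Z-γ→P-γ 7, Z-δ→P-ε 3, Z-ε→P-ε 7, Z-ζ→P-γ 3  ⇒ total 26.
Compare {P-α, P-γ, P-ε}: total 27.
Compare {P-α, P-γ, P-δ}: total 28.
No size-3 selection does better; minimum is 26.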